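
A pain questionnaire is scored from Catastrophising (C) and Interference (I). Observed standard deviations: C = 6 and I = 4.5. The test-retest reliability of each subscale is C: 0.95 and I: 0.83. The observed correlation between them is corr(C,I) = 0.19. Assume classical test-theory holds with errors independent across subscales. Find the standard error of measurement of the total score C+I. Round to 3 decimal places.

2.290

Var(total) = 56.25 + 10.26 = 66.51.
True-score variance = 51.0075 + 10.26 = 61.2675, so reliability = 0.9212.
Error variance = 66.51 − 61.2675 = 5.2425; SEM = √5.2425 = 2.290.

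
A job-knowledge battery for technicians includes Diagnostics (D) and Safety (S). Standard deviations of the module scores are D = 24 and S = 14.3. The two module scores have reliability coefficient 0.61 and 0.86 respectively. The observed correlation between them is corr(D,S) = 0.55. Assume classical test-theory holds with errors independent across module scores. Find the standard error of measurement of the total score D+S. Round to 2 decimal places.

Var(total) = 780.49 + 377.52 = 1158.01.
True-score variance = 527.221 + 377.52 = 904.741, so reliability = 0.7813.
Error variance = 1158.01 − 904.741 = 253.269; SEM = √253.269 = 15.91.

15.91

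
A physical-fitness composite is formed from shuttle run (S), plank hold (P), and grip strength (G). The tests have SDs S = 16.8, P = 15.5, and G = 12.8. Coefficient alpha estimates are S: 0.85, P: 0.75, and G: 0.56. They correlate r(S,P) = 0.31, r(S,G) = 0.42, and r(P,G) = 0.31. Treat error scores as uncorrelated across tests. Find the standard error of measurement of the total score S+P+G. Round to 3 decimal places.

Var(total) = 686.33 + 465.09 = 1151.42.
True-score variance = 511.842 + 465.09 = 976.931, so reliability = 0.8485.
Error variance = 1151.42 − 976.931 = 174.488; SEM = √174.488 = 13.209.

13.209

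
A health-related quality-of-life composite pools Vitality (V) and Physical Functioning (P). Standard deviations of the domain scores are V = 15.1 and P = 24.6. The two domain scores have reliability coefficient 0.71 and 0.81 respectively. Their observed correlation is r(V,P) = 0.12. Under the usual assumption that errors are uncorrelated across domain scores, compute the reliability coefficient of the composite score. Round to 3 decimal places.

Var(V+P) = 15.1² + 24.6² + 2·[15.1·24.6·0.12] = 833.17 + 89.1504 = 922.32.
With uncorrelated errors the cross-covariances are all true-score covariance, so they carry over unchanged; only the diagonal terms shrink to ρᵢσᵢ².
True-score variance = [15.1²·0.71 + 24.6²·0.81] + 89.1504 = 652.067 + 89.1504 = 741.217.
Reliability = 741.217 / 922.32 = 0.804.

0.804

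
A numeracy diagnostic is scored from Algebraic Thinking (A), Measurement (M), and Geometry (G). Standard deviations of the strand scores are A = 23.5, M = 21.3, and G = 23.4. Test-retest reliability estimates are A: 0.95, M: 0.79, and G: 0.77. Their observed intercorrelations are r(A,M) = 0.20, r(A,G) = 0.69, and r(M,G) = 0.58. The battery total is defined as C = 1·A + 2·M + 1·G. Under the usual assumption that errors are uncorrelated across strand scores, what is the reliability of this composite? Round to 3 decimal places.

Var(C) = 23.5² + 2²·21.3² + 23.4² + 2·[2·23.5·21.3·0.20 + 23.5·23.4·0.69 + 2·21.3·23.4·0.58] = 2914.57 + 2315.64 = 5230.21.
Under uncorrelated errors the observed covariances equal the true-score covariances, so only the own-variance terms attenuate.
True-score variance = [23.5²·0.95 + 2²·21.3²·0.79 + 23.4²·0.77] + 2315.64 = 2379.92 + 2315.64 = 4695.56.
Reliability = 4695.56 / 5230.21 = 0.898.

0.898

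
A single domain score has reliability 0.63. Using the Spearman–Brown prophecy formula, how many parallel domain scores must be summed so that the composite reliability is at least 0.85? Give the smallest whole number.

4

k ≥ ρ*(1−ρ₁)/(ρ₁(1−ρ*)) = 0.85·0.37 / (0.63·0.15) = 3.328.
Smallest integer k = 4.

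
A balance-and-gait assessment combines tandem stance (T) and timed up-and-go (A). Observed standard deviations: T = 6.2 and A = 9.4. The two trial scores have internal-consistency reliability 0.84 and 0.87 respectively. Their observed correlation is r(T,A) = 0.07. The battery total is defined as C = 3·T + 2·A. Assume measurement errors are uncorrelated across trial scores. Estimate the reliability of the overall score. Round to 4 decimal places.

Var(C) = 3²·6.2² + 2²·9.4² + 2·[6·6.2·9.4·0.07] = 699.4 + 48.9552 = 748.355.
Under uncorrelated errors the observed covariances equal the true-score covariances, so only the own-variance terms attenuate.
True-score variance = [3²·6.2²·0.84 + 2²·9.4²·0.87] + 48.9552 = 598.099 + 48.9552 = 647.054.
Reliability = 647.054 / 748.355 = 0.8646.

0.8646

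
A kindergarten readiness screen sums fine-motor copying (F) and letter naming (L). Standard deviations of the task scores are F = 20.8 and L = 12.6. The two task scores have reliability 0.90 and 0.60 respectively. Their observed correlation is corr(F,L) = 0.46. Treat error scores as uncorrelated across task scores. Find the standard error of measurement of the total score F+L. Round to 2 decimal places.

10.33

Var(total) = 591.4 + 241.114 = 832.514.
True-score variance = 484.632 + 241.114 = 725.746, so reliability = 0.8718.
Error variance = 832.514 − 725.746 = 106.768; SEM = √106.768 = 10.33.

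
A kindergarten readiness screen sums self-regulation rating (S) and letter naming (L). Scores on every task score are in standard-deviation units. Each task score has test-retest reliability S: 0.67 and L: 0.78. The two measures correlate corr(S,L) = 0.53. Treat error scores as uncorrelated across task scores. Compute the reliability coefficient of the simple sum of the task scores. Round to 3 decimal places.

Var(S+L) = 2 + 2·[0.53] = 2 + 1.06 = 3.06.
With uncorrelated errors the cross-covariances are all true-score covariance, so they carry over unchanged; only the diagonal terms shrink to ρᵢσᵢ².
True-score variance = [0.67 + 0.78] + 1.06 = 1.45 + 1.06 = 2.51.
Reliability = 2.51 / 3.06 = 0.820.

0.820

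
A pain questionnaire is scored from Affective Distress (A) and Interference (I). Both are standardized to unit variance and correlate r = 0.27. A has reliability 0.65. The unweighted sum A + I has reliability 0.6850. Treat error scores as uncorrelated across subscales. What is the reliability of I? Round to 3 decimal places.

0.550

Var(A+I) = 2 + 2·0.27 = 2.540.
True-score variance = ρ_A + ρ_I + 2·0.27, so 0.6850 = (0.65 + ρ_I + 0.54) / 2.540.
ρ_I = 0.6850·2.540 − 0.65 − 0.54 = 0.550.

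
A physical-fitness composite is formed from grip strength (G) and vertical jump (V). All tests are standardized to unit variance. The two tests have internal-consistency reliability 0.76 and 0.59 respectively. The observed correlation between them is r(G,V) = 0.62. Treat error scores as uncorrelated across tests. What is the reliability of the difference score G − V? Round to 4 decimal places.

Var(G−V) = 1 + 1 − 2·0.62 = 2 − 1.24 = 0.76.
Under uncorrelated errors the observed covariances equal the true-score covariances, so only the own-variance terms attenuate.
True-score variance = [0.76 + 0.59] − 1.24 = 1.35 − 1.24 = 0.11.
Reliability = 0.11 / 0.76 = 0.1447.

0.1447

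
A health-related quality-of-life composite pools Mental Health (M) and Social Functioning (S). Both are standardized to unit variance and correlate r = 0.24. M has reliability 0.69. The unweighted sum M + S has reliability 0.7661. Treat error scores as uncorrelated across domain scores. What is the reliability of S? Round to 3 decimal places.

0.730

Var(M+S) = 2 + 2·0.24 = 2.480.
True-score variance = ρ_M + ρ_S + 2·0.24, so 0.7661 = (0.69 + ρ_S + 0.48) / 2.480.
ρ_S = 0.7661·2.480 − 0.69 − 0.48 = 0.730.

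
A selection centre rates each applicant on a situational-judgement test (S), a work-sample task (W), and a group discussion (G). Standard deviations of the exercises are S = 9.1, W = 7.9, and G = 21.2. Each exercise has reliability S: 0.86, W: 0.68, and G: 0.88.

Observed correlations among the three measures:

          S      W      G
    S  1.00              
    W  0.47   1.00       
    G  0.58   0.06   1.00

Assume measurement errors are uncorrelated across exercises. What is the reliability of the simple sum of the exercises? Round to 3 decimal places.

Var(S+W+G) = 9.1² + 7.9² + 21.2² + 2·[9.1·7.9·0.47 + 9.1·21.2·0.58 + 7.9·21.2·0.06] = 594.66 + 311.461 = 906.121.
With uncorrelated errors the cross-covariances are all true-score covariance, so they carry over unchanged; only the diagonal terms shrink to ρᵢσᵢ².
True-score variance = [9.1²·0.86 + 7.9²·0.68 + 21.2²·0.88] + 311.461 = 509.163 + 311.461 = 820.624.
Reliability = 820.624 / 906.121 = 0.906.

0.906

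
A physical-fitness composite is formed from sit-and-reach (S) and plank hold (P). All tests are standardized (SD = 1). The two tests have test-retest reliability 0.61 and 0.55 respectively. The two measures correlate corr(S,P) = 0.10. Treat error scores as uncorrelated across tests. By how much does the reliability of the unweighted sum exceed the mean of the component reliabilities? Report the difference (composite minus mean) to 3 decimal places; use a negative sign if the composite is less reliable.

Var(sum) = 2 + 0.2 = 2.2; true-score variance = 1.16 + 0.2 = 1.36; composite reliability = 0.6182.
Mean component reliability = 0.5800.
Difference = 0.6182 − 0.5800 = 0.038.

0.038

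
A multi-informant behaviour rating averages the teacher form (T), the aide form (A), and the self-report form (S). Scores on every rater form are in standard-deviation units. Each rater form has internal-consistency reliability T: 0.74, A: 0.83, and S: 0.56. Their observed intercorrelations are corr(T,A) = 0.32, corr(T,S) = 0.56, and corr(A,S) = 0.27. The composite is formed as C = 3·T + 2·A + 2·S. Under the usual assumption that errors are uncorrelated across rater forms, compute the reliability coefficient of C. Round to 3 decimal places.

0.839

Var(C) = 3² + 2² + 2² + 2·[6·0.32 + 6·0.56 + 4·0.27] = 17 + 12.72 = 29.72.
Because errors are independent across components, Cov(Tᵢ,Tⱼ) = Cov(Xᵢ,Xⱼ); the off-diagonal part of the true-score variance is the same as above.
True-score variance = [3²·0.74 + 2²·0.83 + 2²·0.56] + 12.72 = 12.22 + 12.72 = 24.94.
Reliability = 24.94 / 29.72 = 0.839.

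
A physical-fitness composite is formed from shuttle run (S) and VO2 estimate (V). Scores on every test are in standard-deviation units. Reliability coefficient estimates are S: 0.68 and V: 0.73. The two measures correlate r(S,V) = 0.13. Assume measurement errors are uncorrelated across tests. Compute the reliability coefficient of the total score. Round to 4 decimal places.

0.7389

Var(S+V) = 2 + 2·[0.13] = 2 + 0.26 = 2.26.
Under uncorrelated errors the observed covariances equal the true-score covariances, so only the own-variance terms attenuate.
True-score variance = [0.68 + 0.73] + 0.26 = 1.41 + 0.26 = 1.67.
Reliability = 1.67 / 2.26 = 0.7389.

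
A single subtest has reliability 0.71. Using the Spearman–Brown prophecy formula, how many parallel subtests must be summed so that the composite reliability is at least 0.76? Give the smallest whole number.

k ≥ ρ*(1−ρ₁)/(ρ₁(1−ρ*)) = 0.76·0.29 / (0.71·0.24) = 1.293.
Smallest integer k = 2.

2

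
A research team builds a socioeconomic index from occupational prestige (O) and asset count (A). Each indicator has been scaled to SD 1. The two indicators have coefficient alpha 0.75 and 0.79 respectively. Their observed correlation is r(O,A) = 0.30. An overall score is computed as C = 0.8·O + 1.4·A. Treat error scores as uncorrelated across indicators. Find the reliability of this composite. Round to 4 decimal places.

Var(C) = 0.8² + 1.4² + 2·[1.12·0.30] = 2.6 + 0.672 = 3.272.
Under uncorrelated errors the observed covariances equal the true-score covariances, so only the own-variance terms attenuate.
True-score variance = [0.8²·0.75 + 1.4²·0.79] + 0.672 = 2.0284 + 0.672 = 2.7004.
Reliability = 2.7004 / 3.272 = 0.8253.

0.8253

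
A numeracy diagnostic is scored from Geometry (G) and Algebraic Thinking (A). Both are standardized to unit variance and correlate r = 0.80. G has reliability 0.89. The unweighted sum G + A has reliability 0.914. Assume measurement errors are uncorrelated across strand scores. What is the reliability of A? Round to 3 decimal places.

Var(G+A) = 2 + 2·0.80 = 3.600.
True-score variance = ρ_G + ρ_A + 2·0.80, so 0.914 = (0.89 + ρ_A + 1.60) / 3.600.
ρ_A = 0.914·3.600 − 0.89 − 1.60 = 0.800.

0.800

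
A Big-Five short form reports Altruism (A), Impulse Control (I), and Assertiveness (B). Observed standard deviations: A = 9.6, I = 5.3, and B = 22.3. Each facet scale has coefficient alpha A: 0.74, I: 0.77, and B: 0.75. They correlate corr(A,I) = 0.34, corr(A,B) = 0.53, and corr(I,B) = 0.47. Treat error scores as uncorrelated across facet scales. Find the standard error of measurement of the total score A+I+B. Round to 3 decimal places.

Var(total) = 617.54 + 372.622 = 990.162.
True-score variance = 462.795 + 372.622 = 835.417, so reliability = 0.8437.
Error variance = 990.162 − 835.417 = 154.745; SEM = √154.745 = 12.440.

12.440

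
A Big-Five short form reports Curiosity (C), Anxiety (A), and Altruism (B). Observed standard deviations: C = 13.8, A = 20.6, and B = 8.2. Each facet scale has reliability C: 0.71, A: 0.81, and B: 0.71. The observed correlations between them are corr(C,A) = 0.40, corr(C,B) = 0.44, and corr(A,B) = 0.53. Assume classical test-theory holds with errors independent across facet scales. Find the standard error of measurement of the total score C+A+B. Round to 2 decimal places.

Var(total) = 682.04 + 506.06 = 1188.1.
True-score variance = 526.684 + 506.06 = 1032.74, so reliability = 0.8692.
Error variance = 1188.1 − 1032.74 = 155.356; SEM = √155.356 = 12.46.

12.46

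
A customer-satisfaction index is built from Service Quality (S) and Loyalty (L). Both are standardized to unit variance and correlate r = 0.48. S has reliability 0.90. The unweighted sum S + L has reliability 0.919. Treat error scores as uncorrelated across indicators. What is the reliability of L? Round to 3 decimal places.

0.860

Var(S+L) = 2 + 2·0.48 = 2.960.
True-score variance = ρ_S + ρ_L + 2·0.48, so 0.919 = (0.90 + ρ_L + 0.96) / 2.960.
ρ_L = 0.919·2.960 − 0.90 − 0.96 = 0.860.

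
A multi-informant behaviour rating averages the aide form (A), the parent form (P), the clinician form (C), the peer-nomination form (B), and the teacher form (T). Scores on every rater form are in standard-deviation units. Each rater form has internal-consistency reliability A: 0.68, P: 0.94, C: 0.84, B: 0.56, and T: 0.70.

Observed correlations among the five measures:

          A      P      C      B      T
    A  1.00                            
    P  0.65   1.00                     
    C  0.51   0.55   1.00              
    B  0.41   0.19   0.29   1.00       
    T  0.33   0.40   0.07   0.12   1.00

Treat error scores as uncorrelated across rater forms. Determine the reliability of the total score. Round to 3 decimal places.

Var(A+P+C+B+T) = 5 + 2·[0.65 + 0.51 + 0.41 + 0.33 + 0.55 + 0.19 + 0.40 + 0.29 + 0.07 + 0.12] = 5 + 7.04 = 12.04.
Under uncorrelated errors the observed covariances equal the true-score covariances, so only the own-variance terms attenuate.
True-score variance = [0.68 + 0.94 + 0.84 + 0.56 + 0.70] + 7.04 = 3.72 + 7.04 = 10.76.
Reliability = 10.76 / 12.04 = 0.894.

0.894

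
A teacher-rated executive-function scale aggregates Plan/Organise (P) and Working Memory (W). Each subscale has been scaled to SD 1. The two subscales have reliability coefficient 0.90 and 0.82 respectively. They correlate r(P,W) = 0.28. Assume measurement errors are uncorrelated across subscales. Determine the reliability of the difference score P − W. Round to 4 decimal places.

Var(P−W) = 1 + 1 − 2·0.28 = 2 − 0.56 = 1.44.
Because errors are independent across components, Cov(Tᵢ,Tⱼ) = Cov(Xᵢ,Xⱼ); the off-diagonal part of the true-score variance is the same as above.
True-score variance = [0.90 + 0.82] − 0.56 = 1.72 − 0.56 = 1.16.
Reliability = 1.16 / 1.44 = 0.8056.

0.8056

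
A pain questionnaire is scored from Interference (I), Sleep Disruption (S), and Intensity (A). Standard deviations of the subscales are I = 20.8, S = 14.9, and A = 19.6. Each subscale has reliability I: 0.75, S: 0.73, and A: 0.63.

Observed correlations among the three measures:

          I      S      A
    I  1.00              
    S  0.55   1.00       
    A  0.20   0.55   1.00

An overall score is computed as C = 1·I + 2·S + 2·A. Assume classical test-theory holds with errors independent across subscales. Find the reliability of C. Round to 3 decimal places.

Var(C) = 20.8² + 2²·14.9² + 2²·19.6² + 2·[2·20.8·14.9·0.55 + 2·20.8·19.6·0.20 + 4·14.9·19.6·0.55] = 2857.32 + 2292.94 = 5150.26.
Under uncorrelated errors the observed covariances equal the true-score covariances, so only the own-variance terms attenuate.
True-score variance = [20.8²·0.75 + 2²·14.9²·0.73 + 2²·19.6²·0.63] + 2292.94 = 1940.83 + 2292.94 = 4233.78.
Reliability = 4233.78 / 5150.26 = 0.822.

0.822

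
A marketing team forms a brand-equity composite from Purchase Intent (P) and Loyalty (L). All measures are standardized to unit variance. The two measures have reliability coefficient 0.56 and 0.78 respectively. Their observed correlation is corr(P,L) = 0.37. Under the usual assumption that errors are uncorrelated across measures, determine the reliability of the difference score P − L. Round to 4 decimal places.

0.4762

Var(P−L) = 1 + 1 − 2·0.37 = 2 − 0.74 = 1.26.
Because errors are independent across components, Cov(Tᵢ,Tⱼ) = Cov(Xᵢ,Xⱼ); the off-diagonal part of the true-score variance is the same as above.
True-score variance = [0.56 + 0.78] − 0.74 = 1.34 − 0.74 = 0.6.
Reliability = 0.6 / 1.26 = 0.4762.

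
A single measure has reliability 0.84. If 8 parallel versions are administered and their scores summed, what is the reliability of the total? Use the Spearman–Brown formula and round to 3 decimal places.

0.977

ρ_k = kρ / (1 + (k−1)ρ) = 8·0.84 / (1 + 7·0.84) = 6.720 / 6.880 = 0.977.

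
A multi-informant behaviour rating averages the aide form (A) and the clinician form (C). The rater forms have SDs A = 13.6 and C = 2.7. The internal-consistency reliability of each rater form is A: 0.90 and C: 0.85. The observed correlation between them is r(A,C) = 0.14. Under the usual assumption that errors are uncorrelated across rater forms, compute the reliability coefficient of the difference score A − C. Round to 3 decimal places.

Var(A−C) = 13.6² + 2.7² − 2·13.6·2.7·0.14 = 192.25 − 10.2816 = 181.968.
With uncorrelated errors the cross-covariances are all true-score covariance, so they carry over unchanged; only the diagonal terms shrink to ρᵢσᵢ².
True-score variance = [13.6²·0.90 + 2.7²·0.85] − 10.2816 = 172.661 − 10.2816 = 162.379.
Reliability = 162.379 / 181.968 = 0.892.

0.892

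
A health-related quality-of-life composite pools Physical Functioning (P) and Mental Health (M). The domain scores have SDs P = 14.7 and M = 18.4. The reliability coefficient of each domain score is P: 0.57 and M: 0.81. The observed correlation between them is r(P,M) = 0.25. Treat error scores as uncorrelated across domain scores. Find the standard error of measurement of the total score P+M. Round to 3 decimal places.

Var(total) = 554.65 + 135.24 = 689.89.
True-score variance = 397.405 + 135.24 = 532.645, so reliability = 0.7721.
Error variance = 689.89 − 532.645 = 157.245; SEM = √157.245 = 12.540.

12.540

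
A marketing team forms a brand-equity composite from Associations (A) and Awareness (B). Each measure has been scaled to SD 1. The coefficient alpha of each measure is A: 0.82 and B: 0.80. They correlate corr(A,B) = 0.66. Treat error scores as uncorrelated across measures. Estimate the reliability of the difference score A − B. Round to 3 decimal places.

0.441

Var(A−B) = 1 + 1 − 2·0.66 = 2 − 1.32 = 0.68.
Under uncorrelated errors the observed covariances equal the true-score covariances, so only the own-variance terms attenuate.
True-score variance = [0.82 + 0.80] − 1.32 = 1.62 − 1.32 = 0.3.
Reliability = 0.3 / 0.68 = 0.441.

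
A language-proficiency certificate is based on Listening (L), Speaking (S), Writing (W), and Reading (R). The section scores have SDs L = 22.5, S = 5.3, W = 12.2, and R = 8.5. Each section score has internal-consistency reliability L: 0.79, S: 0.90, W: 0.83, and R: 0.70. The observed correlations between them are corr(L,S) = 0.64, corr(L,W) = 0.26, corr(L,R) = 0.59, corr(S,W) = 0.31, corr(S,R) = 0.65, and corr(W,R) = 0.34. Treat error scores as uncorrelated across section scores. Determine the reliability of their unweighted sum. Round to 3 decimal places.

Var(L+S+W+R) = 22.5² + 5.3² + 12.2² + 8.5² + 2·[22.5·5.3·0.64 + 22.5·12.2·0.26 + 22.5·8.5·0.59 + 5.3·12.2·0.31 + 5.3·8.5·0.65 + 12.2·8.5·0.34] = 755.43 + 690.225 = 1445.66.
Because errors are independent across components, Cov(Tᵢ,Tⱼ) = Cov(Xᵢ,Xⱼ); the off-diagonal part of the true-score variance is the same as above.
True-score variance = [22.5²·0.79 + 5.3²·0.90 + 12.2²·0.83 + 8.5²·0.70] + 690.225 = 599.331 + 690.225 = 1289.56.
Reliability = 1289.56 / 1445.66 = 0.892.

0.892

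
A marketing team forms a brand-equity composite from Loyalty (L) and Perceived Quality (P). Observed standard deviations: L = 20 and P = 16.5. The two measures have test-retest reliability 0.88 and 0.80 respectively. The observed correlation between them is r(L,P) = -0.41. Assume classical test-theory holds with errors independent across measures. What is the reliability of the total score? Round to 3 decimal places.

0.745

Var(L+P) = 20² + 16.5² + 2·[20·16.5·(-0.41)] = 672.25 − 270.6 = 401.65.
Under uncorrelated errors the observed covariances equal the true-score covariances, so only the own-variance terms attenuate.
True-score variance = [20²·0.88 + 16.5²·0.80] − 270.6 = 569.8 − 270.6 = 299.2.
Reliability = 299.2 / 401.65 = 0.745.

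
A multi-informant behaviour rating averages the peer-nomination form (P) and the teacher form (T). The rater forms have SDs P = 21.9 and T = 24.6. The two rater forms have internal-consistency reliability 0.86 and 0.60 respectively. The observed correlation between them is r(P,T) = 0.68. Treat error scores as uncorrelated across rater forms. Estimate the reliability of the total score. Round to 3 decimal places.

0.830

Var(P+T) = 21.9² + 24.6² + 2·[21.9·24.6·0.68] = 1084.77 + 732.686 = 1817.46.
With uncorrelated errors the cross-covariances are all true-score covariance, so they carry over unchanged; only the diagonal terms shrink to ρᵢσᵢ².
True-score variance = [21.9²·0.86 + 24.6²·0.60] + 732.686 = 775.561 + 732.686 = 1508.25.
Reliability = 1508.25 / 1817.46 = 0.830.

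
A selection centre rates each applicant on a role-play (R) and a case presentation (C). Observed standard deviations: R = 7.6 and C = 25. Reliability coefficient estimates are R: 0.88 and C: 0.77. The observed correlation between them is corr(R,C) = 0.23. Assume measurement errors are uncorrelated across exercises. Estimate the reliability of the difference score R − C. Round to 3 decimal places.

Var(R−C) = 7.6² + 25² − 2·7.6·25·0.23 = 682.76 − 87.4 = 595.36.
Because errors are independent across components, Cov(Tᵢ,Tⱼ) = Cov(Xᵢ,Xⱼ); the off-diagonal part of the true-score variance is the same as above.
True-score variance = [7.6²·0.88 + 25²·0.77] − 87.4 = 532.079 − 87.4 = 444.679.
Reliability = 444.679 / 595.36 = 0.747.

0.747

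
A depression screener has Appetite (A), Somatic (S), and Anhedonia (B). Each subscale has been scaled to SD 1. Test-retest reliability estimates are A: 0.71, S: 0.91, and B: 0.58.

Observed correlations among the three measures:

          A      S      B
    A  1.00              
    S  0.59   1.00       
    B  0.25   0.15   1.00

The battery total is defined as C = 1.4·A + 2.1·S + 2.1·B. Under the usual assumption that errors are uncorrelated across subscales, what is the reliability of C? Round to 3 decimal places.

0.835

Var(C) = 1.4² + 2.1² + 2.1² + 2·[2.94·0.59 + 2.94·0.25 + 4.41·0.15] = 10.78 + 6.2622 = 17.0422.
Under uncorrelated errors the observed covariances equal the true-score covariances, so only the own-variance terms attenuate.
True-score variance = [1.4²·0.71 + 2.1²·0.91 + 2.1²·0.58] + 6.2622 = 7.9625 + 6.2622 = 14.2247.
Reliability = 14.2247 / 17.0422 = 0.835.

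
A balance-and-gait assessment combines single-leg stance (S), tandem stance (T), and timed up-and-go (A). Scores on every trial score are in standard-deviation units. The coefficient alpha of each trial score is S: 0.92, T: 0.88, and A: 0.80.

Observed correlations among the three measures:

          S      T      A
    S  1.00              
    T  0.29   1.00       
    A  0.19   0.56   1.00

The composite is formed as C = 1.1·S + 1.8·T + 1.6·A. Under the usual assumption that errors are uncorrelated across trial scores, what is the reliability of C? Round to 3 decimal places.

0.917

Var(C) = 1.1² + 1.8² + 1.6² + 2·[1.98·0.29 + 1.76·0.19 + 2.88·0.56] = 7.01 + 5.0428 = 12.0528.
Because errors are independent across components, Cov(Tᵢ,Tⱼ) = Cov(Xᵢ,Xⱼ); the off-diagonal part of the true-score variance is the same as above.
True-score variance = [1.1²·0.92 + 1.8²·0.88 + 1.6²·0.80] + 5.0428 = 6.0124 + 5.0428 = 11.0552.
Reliability = 11.0552 / 12.0528 = 0.917.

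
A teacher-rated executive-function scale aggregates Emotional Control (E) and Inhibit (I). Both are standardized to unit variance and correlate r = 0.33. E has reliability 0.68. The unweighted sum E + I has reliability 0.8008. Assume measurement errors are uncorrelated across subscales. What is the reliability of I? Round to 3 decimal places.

0.790

Var(E+I) = 2 + 2·0.33 = 2.660.
True-score variance = ρ_E + ρ_I + 2·0.33, so 0.8008 = (0.68 + ρ_I + 0.66) / 2.660.
ρ_I = 0.8008·2.660 − 0.68 − 0.66 = 0.790.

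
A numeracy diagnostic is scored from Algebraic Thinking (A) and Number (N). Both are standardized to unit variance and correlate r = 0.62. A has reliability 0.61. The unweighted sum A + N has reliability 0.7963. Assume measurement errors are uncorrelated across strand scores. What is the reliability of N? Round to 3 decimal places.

0.730

Var(A+N) = 2 + 2·0.62 = 3.240.
True-score variance = ρ_A + ρ_N + 2·0.62, so 0.7963 = (0.61 + ρ_N + 1.24) / 3.240.
ρ_N = 0.7963·3.240 − 0.61 − 1.24 = 0.730.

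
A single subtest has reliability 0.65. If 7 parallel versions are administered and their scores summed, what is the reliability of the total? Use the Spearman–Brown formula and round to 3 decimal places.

0.929

ρ_k = kρ / (1 + (k−1)ρ) = 7·0.65 / (1 + 6·0.65) = 4.550 / 4.900 = 0.929.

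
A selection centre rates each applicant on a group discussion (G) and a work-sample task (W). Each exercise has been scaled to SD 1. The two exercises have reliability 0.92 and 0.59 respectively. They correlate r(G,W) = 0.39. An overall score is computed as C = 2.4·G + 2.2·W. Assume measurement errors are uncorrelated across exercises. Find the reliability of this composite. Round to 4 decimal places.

0.8339

Var(C) = 2.4² + 2.2² + 2·[5.28·0.39] = 10.6 + 4.1184 = 14.7184.
With uncorrelated errors the cross-covariances are all true-score covariance, so they carry over unchanged; only the diagonal terms shrink to ρᵢσᵢ².
True-score variance = [2.4²·0.92 + 2.2²·0.59] + 4.1184 = 8.1548 + 4.1184 = 12.2732.
Reliability = 12.2732 / 14.7184 = 0.8339.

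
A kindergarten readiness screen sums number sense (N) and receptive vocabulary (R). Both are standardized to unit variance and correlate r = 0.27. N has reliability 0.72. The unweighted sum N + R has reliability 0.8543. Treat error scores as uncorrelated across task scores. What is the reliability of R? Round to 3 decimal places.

Var(N+R) = 2 + 2·0.27 = 2.540.
True-score variance = ρ_N + ρ_R + 2·0.27, so 0.8543 = (0.72 + ρ_R + 0.54) / 2.540.
ρ_R = 0.8543·2.540 − 0.72 − 0.54 = 0.910.

0.910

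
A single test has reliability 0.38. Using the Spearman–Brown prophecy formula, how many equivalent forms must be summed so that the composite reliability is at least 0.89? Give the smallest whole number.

14

k ≥ ρ*(1−ρ₁)/(ρ₁(1−ρ*)) = 0.89·0.62 / (0.38·0.11) = 13.201.
Smallest integer k = 14.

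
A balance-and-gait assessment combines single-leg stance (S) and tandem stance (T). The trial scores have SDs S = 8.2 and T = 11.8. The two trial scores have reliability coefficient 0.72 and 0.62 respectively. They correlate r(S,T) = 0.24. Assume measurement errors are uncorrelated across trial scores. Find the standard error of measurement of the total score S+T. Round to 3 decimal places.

Var(total) = 206.48 + 46.4448 = 252.925.
True-score variance = 134.742 + 46.4448 = 181.186, so reliability = 0.7164.
Error variance = 252.925 − 181.186 = 71.7384; SEM = √71.7384 = 8.470.

8.470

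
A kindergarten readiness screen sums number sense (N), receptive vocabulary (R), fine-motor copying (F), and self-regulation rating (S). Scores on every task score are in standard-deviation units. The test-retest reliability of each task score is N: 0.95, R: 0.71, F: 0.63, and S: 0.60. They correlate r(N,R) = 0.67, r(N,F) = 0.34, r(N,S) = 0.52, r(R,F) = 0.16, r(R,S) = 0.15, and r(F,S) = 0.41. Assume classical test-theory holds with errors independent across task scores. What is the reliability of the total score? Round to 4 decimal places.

0.8694

Var(N+R+F+S) = 4 + 2·[0.67 + 0.34 + 0.52 + 0.16 + 0.15 + 0.41] = 4 + 4.5 = 8.5.
Under uncorrelated errors the observed covariances equal the true-score covariances, so only the own-variance terms attenuate.
True-score variance = [0.95 + 0.71 + 0.63 + 0.60] + 4.5 = 2.89 + 4.5 = 7.39.
Reliability = 7.39 / 8.5 = 0.8694.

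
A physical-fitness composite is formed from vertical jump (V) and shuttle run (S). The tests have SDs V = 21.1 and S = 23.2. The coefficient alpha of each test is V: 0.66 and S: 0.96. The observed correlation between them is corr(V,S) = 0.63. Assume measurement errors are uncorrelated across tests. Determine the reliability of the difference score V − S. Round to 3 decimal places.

0.528

Var(V−S) = 21.1² + 23.2² − 2·21.1·23.2·0.63 = 983.45 − 616.795 = 366.655.
Because errors are independent across components, Cov(Tᵢ,Tⱼ) = Cov(Xᵢ,Xⱼ); the off-diagonal part of the true-score variance is the same as above.
True-score variance = [21.1²·0.66 + 23.2²·0.96] − 616.795 = 810.549 − 616.795 = 193.754.
Reliability = 193.754 / 366.655 = 0.528.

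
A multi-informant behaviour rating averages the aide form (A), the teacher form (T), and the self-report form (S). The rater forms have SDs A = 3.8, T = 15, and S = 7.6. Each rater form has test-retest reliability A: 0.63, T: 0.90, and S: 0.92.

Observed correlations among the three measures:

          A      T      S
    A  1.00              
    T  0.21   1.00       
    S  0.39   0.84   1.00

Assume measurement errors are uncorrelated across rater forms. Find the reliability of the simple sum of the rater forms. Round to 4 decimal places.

0.9393

Var(A+T+S) = 3.8² + 15² + 7.6² + 2·[3.8·15·0.21 + 3.8·7.6·0.39 + 15·7.6·0.84] = 297.2 + 237.986 = 535.186.
Under uncorrelated errors the observed covariances equal the true-score covariances, so only the own-variance terms attenuate.
True-score variance = [3.8²·0.63 + 15²·0.90 + 7.6²·0.92] + 237.986 = 264.736 + 237.986 = 502.723.
Reliability = 502.723 / 535.186 = 0.9393.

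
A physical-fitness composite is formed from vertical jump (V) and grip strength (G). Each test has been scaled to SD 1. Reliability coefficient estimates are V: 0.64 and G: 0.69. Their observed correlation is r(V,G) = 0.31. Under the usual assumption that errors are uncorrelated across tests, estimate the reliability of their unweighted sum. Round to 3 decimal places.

0.744

Var(V+G) = 2 + 2·[0.31] = 2 + 0.62 = 2.62.
Because errors are independent across components, Cov(Tᵢ,Tⱼ) = Cov(Xᵢ,Xⱼ); the off-diagonal part of the true-score variance is the same as above.
True-score variance = [0.64 + 0.69] + 0.62 = 1.33 + 0.62 = 1.95.
Reliability = 1.95 / 2.62 = 0.744.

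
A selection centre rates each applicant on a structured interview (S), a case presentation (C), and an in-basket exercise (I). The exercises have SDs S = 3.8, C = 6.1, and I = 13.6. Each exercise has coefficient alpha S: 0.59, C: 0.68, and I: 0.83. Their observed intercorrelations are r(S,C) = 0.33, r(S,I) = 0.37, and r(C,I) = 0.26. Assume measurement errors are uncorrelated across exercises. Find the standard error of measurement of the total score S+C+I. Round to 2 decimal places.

Var(total) = 236.61 + 96.6812 = 333.291.
True-score variance = 187.339 + 96.6812 = 284.02, so reliability = 0.8522.
Error variance = 333.291 − 284.02 = 49.2708; SEM = √49.2708 = 7.02.

7.02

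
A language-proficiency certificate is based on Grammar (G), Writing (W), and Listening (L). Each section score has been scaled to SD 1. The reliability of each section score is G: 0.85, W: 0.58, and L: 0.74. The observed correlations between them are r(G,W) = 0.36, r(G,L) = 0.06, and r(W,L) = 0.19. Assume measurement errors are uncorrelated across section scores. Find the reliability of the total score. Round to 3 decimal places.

0.803

Var(G+W+L) = 3 + 2·[0.36 + 0.06 + 0.19] = 3 + 1.22 = 4.22.
With uncorrelated errors the cross-covariances are all true-score covariance, so they carry over unchanged; only the diagonal terms shrink to ρᵢσᵢ².
True-score variance = [0.85 + 0.58 + 0.74] + 1.22 = 2.17 + 1.22 = 3.39.
Reliability = 3.39 / 4.22 = 0.803.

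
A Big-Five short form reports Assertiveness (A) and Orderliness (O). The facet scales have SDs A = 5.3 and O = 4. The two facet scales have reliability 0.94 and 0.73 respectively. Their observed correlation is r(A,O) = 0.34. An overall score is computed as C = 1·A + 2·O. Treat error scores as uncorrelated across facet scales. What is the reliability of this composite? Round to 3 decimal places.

Var(C) = 5.3² + 2²·4² + 2·[2·5.3·4·0.34] = 92.09 + 28.832 = 120.922.
Because errors are independent across components, Cov(Tᵢ,Tⱼ) = Cov(Xᵢ,Xⱼ); the off-diagonal part of the true-score variance is the same as above.
True-score variance = [5.3²·0.94 + 2²·4²·0.73] + 28.832 = 73.1246 + 28.832 = 101.957.
Reliability = 101.957 / 120.922 = 0.843.

0.843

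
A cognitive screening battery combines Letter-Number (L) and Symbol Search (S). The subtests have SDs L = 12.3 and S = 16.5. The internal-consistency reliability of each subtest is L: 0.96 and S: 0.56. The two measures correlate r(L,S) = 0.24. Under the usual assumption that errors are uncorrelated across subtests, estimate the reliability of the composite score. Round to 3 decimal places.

0.758

Var(L+S) = 12.3² + 16.5² + 2·[12.3·16.5·0.24] = 423.54 + 97.416 = 520.956.
Under uncorrelated errors the observed covariances equal the true-score covariances, so only the own-variance terms attenuate.
True-score variance = [12.3²·0.96 + 16.5²·0.56] + 97.416 = 297.698 + 97.416 = 395.114.
Reliability = 395.114 / 520.956 = 0.758.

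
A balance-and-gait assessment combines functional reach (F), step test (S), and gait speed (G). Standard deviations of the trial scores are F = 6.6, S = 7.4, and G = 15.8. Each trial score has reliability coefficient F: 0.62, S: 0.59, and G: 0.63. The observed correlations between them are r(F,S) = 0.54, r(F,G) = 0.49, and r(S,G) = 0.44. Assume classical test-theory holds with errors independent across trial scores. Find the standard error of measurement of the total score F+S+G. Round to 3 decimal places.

Var(total) = 347.96 + 257.831 = 605.791.
True-score variance = 216.589 + 257.831 = 474.42, so reliability = 0.7831.
Error variance = 605.791 − 474.42 = 131.371; SEM = √131.371 = 11.462.

11.462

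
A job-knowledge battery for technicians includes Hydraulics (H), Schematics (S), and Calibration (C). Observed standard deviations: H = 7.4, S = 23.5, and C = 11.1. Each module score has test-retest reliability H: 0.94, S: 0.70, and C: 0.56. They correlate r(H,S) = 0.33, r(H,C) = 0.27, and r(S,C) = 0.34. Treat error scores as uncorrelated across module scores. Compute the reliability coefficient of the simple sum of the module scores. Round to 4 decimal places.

0.7908

Var(H+S+C) = 7.4² + 23.5² + 11.1² + 2·[7.4·23.5·0.33 + 7.4·11.1·0.27 + 23.5·11.1·0.34] = 730.22 + 336.508 = 1066.73.
Under uncorrelated errors the observed covariances equal the true-score covariances, so only the own-variance terms attenuate.
True-score variance = [7.4²·0.94 + 23.5²·0.70 + 11.1²·0.56] + 336.508 = 507.047 + 336.508 = 843.555.
Reliability = 843.555 / 1066.73 = 0.7908.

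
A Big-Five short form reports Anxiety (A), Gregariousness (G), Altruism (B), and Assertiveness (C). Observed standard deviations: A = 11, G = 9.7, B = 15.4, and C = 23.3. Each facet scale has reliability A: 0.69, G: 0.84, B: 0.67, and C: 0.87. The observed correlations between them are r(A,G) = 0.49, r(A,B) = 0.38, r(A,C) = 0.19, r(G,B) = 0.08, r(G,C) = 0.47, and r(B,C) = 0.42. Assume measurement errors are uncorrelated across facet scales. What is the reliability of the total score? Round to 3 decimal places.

Var(A+G+B+C) = 11² + 9.7² + 15.4² + 23.3² + 2·[11·9.7·0.49 + 11·15.4·0.38 + 11·23.3·0.19 + 9.7·15.4·0.08 + 9.7·23.3·0.47 + 15.4·23.3·0.42] = 995.14 + 868.463 = 1863.6.
Under uncorrelated errors the observed covariances equal the true-score covariances, so only the own-variance terms attenuate.
True-score variance = [11²·0.69 + 9.7²·0.84 + 15.4²·0.67 + 23.3²·0.87] + 868.463 = 793.737 + 868.463 = 1662.2.
Reliability = 1662.2 / 1863.6 = 0.892.

0.892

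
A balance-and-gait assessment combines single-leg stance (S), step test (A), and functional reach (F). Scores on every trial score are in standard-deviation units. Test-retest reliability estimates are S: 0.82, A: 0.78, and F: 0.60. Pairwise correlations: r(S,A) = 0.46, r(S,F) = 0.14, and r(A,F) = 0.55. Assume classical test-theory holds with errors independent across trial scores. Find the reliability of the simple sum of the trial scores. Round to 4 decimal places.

Var(S+A+F) = 3 + 2·[0.46 + 0.14 + 0.55] = 3 + 2.3 = 5.3.
With uncorrelated errors the cross-covariances are all true-score covariance, so they carry over unchanged; only the diagonal terms shrink to ρᵢσᵢ².
True-score variance = [0.82 + 0.78 + 0.60] + 2.3 = 2.2 + 2.3 = 4.5.
Reliability = 4.5 / 5.3 = 0.8491.

0.8491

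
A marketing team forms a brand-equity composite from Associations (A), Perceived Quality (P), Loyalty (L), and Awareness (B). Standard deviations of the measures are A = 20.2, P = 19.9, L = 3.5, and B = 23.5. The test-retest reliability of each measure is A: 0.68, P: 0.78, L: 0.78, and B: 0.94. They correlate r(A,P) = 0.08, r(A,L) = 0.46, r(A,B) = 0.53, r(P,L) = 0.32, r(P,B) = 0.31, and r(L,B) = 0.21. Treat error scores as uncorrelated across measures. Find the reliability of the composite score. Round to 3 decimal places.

Var(A+P+L+B) = 20.2² + 19.9² + 3.5² + 23.5² + 2·[20.2·19.9·0.08 + 20.2·3.5·0.46 + 20.2·23.5·0.53 + 19.9·3.5·0.32 + 19.9·23.5·0.31 + 3.5·23.5·0.21] = 1368.55 + 1001.61 = 2370.16.
Because errors are independent across components, Cov(Tᵢ,Tⱼ) = Cov(Xᵢ,Xⱼ); the off-diagonal part of the true-score variance is the same as above.
True-score variance = [20.2²·0.68 + 19.9²·0.78 + 3.5²·0.78 + 23.5²·0.94] + 1001.61 = 1115.02 + 1001.61 = 2116.63.
Reliability = 2116.63 / 2370.16 = 0.893.

0.893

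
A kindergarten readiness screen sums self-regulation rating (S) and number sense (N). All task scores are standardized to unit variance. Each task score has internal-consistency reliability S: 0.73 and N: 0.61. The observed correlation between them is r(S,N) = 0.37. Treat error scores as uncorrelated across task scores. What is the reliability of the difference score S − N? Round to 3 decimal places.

0.476

Var(S−N) = 1 + 1 − 2·0.37 = 2 − 0.74 = 1.26.
Under uncorrelated errors the observed covariances equal the true-score covariances, so only the own-variance terms attenuate.
True-score variance = [0.73 + 0.61] − 0.74 = 1.34 − 0.74 = 0.6.
Reliability = 0.6 / 1.26 = 0.476.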